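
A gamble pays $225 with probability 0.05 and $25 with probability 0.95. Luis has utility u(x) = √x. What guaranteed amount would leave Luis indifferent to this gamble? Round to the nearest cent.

E[u] = 0.05·√225 + 0.95·√25 = 0.05·15 + 0.95·5 = 5.5
CE = (5.5)² = 30.25

$30.25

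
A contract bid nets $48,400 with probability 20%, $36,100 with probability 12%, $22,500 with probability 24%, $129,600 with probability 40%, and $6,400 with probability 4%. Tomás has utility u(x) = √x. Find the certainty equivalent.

E[u] = 0.2·√48400 + 0.12·√36100 + 0.24·√22500 + 0.4·√129600 + 0.04·√6400 = 0.2·220 + 0.12·190 + 0.24·150 + 0.4·360 + 0.04·80 = 250
CE = (250)² = 62500

$62,500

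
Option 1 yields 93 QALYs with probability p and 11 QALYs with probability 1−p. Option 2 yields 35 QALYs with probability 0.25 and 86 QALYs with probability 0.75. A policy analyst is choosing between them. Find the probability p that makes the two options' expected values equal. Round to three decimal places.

p = 0.759

EV(Option 2) = 0.25 × 35 + 0.75 × 86 = 8.75 + 64.5 = 73.25
p·93 + (1−p)·11 = 73.25
82p + 11 = 73.25
p = (73.25 − 11) / 82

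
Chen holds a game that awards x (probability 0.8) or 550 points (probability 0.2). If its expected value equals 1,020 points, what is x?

0.8·x + 0.2·550 = 1020
0.8·x = 1020 − 110 = 910
x = 910 / 0.8 = 1137.5

x = 1137.5 points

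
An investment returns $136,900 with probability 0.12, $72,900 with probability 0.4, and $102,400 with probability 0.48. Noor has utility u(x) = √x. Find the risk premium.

E[u] = 0.12·√136900 + 0.4·√72900 + 0.48·√102400 = 0.12·370 + 0.4·270 + 0.48·320 = 306
CE = (306)² = 93636
Risk premium = EV − CE = 94740 − 93636 = 1104

$1,104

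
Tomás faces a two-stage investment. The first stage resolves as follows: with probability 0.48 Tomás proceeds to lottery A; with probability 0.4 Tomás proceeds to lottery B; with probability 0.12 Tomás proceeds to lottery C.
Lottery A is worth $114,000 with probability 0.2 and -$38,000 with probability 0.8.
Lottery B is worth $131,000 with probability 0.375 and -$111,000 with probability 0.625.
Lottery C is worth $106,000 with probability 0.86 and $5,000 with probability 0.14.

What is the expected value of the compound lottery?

EV(A) = 0.2 × 114000 + 0.8 × (-38000) = 22800 − 30400 = -7600
EV(B) = 0.375 × 131000 + 0.625 × (-111000) = 49125 − 69375 = -20250
EV(C) = 0.86 × 106000 + 0.14 × 5000 = 91160 + 700 = 91860
Overall = 0.48 × (-7600) + 0.4 × (-20250) + 0.12 × 91860 = -3648 − 8100 + 11023.2 = -724.8

-$724.80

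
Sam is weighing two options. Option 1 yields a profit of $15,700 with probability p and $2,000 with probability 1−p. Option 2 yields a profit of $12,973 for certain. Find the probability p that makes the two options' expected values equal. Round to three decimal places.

p·15700 + (1−p)·2000 = 12973
13700p + 2000 = 12973
p = (12973 − 2000) / 13700

p = 0.801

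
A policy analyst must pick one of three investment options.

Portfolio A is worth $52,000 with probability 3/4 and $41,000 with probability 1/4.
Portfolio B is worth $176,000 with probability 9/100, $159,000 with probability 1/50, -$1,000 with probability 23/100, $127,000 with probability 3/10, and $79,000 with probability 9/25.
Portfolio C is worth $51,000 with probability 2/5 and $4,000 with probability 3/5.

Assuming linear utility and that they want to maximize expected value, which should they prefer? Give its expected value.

Portfolio B ($85,330)

Portfolio A = 3/4 × 52000 + 1/4 × 41000 = 39000 + 10250 = 49250
Portfolio B = 9/100 × 176000 + 1/50 × 159000 + 23/100 × (-1000) + 3/10 × 127000 + 9/25 × 79000 = 15840 + 3180 − 230 + 38100 + 28440 = 85330
Portfolio C = 2/5 × 51000 + 3/5 × 4000 = 20400 + 2400 = 22800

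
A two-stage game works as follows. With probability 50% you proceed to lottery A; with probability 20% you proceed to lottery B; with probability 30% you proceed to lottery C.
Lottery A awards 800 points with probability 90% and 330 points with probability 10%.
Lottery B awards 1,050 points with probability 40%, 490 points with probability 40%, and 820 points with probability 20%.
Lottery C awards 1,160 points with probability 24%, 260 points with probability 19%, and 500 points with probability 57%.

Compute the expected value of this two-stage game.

716.34 points

EV(A) = 0.9 × 800 + 0.1 × 330 = 720 + 33 = 753
EV(B) = 0.4 × 1050 + 0.4 × 490 + 0.2 × 820 = 420 + 196 + 164 = 780
EV(C) = 0.24 × 1160 + 0.19 × 260 + 0.57 × 500 = 278.4 + 49.4 + 285 = 612.8
Overall = 0.5 × 753 + 0.2 × 780 + 0.3 × 612.8 = 376.5 + 156 + 183.84 = 716.34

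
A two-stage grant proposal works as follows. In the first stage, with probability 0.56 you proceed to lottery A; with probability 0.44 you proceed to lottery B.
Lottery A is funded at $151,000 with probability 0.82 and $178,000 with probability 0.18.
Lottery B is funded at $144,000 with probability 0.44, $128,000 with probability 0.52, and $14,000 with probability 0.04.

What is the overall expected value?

EV(A) = 0.82 × 151000 + 0.18 × 178000 = 123820 + 32040 = 155860
EV(B) = 0.44 × 144000 + 0.52 × 128000 + 0.04 × 14000 = 63360 + 66560 + 560 = 130480
Overall = 0.56 × 155860 + 0.44 × 130480 = 87281.6 + 57411.2 = 144692.8

$144,692.80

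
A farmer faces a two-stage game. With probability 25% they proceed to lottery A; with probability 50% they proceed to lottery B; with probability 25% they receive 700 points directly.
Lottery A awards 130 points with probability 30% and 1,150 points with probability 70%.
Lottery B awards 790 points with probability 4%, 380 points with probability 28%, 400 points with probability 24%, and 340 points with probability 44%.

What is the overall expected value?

EV(A) = 0.3 × 130 + 0.7 × 1150 = 39 + 805 = 844
EV(B) = 0.04 × 790 + 0.28 × 380 + 0.24 × 400 + 0.44 × 340 = 31.6 + 106.4 + 96 + 149.6 = 383.6
Branch C: 700 (certain)
Overall = 0.25 × 844 + 0.5 × 383.6 + 0.25 × 700 = 211 + 191.8 + 175 = 577.8

577.8 points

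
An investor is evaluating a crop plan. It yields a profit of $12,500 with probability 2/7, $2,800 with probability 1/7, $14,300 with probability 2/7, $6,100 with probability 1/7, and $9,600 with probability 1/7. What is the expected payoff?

$10,300

EV = 2/7 × 12500 + 1/7 × 2800 + 2/7 × 14300 + 1/7 × 6100 + 1/7 × 9600 = 3571.4286 + 400 + 4085.7143 + 871.4286 + 1371.4286 = 10300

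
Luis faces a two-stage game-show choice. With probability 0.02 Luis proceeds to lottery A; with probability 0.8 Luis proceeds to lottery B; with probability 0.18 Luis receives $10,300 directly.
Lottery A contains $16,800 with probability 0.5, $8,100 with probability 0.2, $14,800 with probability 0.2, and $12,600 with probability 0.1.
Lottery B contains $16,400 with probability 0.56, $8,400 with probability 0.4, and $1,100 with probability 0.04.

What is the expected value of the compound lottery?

EV(A) = 0.5 × 16800 + 0.2 × 8100 + 0.2 × 14800 + 0.1 × 12600 = 8400 + 1620 + 2960 + 1260 = 14240
EV(B) = 0.56 × 16400 + 0.4 × 8400 + 0.04 × 1100 = 9184 + 3360 + 44 = 12588
Branch C: 10300 (certain)
Overall = 0.02 × 14240 + 0.8 × 12588 + 0.18 × 10300 = 284.8 + 10070.4 + 1854 = 12209.2

$12,209.20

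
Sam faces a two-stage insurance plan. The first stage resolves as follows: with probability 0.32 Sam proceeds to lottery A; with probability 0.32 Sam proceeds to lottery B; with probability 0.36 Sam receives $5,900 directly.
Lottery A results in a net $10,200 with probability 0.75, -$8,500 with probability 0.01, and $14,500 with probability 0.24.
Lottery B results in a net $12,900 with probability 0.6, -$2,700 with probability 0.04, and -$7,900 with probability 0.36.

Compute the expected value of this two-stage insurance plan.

$7,190.56

EV(A) = 0.75 × 10200 + 0.01 × (-8500) + 0.24 × 14500 = 7650 − 85 + 3480 = 11045
EV(B) = 0.6 × 12900 + 0.04 × (-2700) + 0.36 × (-7900) = 7740 − 108 − 2844 = 4788
Branch C: 5900 (certain)
Overall = 0.32 × 11045 + 0.32 × 4788 + 0.36 × 5900 = 3534.4 + 1532.16 + 2124 = 7190.56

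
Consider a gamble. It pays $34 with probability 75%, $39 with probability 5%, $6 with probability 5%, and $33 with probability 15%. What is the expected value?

$32.70

EV = 0.75 × 34 + 0.05 × 39 + 0.05 × 6 + 0.15 × 33 = 25.5 + 1.95 + 0.3 + 4.95 = 32.7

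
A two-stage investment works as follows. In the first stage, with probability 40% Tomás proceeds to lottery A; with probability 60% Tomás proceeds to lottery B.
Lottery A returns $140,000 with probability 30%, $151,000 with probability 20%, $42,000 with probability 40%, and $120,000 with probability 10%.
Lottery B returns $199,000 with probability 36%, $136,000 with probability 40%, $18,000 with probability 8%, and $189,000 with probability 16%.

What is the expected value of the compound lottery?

$135,032

EV(A) = 0.3 × 140000 + 0.2 × 151000 + 0.4 × 42000 + 0.1 × 120000 = 42000 + 30200 + 16800 + 12000 = 101000
EV(B) = 0.36 × 199000 + 0.4 × 136000 + 0.08 × 18000 + 0.16 × 189000 = 71640 + 54400 + 1440 + 30240 = 157720
Overall = 0.4 × 101000 + 0.6 × 157720 = 40400 + 94632 = 135032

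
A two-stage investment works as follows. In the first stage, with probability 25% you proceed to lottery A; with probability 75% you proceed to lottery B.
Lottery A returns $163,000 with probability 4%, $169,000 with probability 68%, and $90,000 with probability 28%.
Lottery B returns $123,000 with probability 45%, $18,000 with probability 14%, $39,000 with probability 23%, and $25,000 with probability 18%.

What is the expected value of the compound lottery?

$90,165

EV(A) = 0.04 × 163000 + 0.68 × 169000 + 0.28 × 90000 = 6520 + 114920 + 25200 = 146640
EV(B) = 0.45 × 123000 + 0.14 × 18000 + 0.23 × 39000 + 0.18 × 25000 = 55350 + 2520 + 8970 + 4500 = 71340
Overall = 0.25 × 146640 + 0.75 × 71340 = 36660 + 53505 = 90165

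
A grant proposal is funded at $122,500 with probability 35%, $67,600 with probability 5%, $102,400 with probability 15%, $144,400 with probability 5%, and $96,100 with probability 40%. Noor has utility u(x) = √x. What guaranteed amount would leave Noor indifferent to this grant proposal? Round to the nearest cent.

$106,602.25

E[u] = 0.35·√122500 + 0.05·√67600 + 0.15·√102400 + 0.05·√144400 + 0.4·√96100 = 0.35·350 + 0.05·260 + 0.15·320 + 0.05·380 + 0.4·310 = 326.5
CE = (326.5)² = 106602.25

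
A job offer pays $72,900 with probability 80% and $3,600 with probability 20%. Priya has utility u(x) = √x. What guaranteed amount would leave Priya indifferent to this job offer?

E[u] = 0.8·√72900 + 0.2·√3600 = 0.8·270 + 0.2·60 = 228
CE = (228)² = 51984

$51,984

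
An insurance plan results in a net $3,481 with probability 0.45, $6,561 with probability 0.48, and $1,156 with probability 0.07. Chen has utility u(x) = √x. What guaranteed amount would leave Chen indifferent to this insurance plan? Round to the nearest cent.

E[u] = 0.45·√3481 + 0.48·√6561 + 0.07·√1156 = 0.45·59 + 0.48·81 + 0.07·34 = 67.81
CE = (67.81)² = 4598.1961

$4,598.20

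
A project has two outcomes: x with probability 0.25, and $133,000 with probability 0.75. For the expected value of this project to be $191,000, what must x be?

0.25·x + 0.75·133000 = 191000
0.25·x = 191000 − 99750 = 91250
x = 91250 / 0.25 = 365000

x = $365,000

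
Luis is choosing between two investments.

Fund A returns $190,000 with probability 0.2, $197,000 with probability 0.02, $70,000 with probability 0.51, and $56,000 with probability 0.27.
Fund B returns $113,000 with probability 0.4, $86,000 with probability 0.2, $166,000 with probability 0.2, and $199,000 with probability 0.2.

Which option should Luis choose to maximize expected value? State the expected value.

Fund A = 0.2 × 190000 + 0.02 × 197000 + 0.51 × 70000 + 0.27 × 56000 = 38000 + 3940 + 35700 + 15120 = 92760
Fund B = 0.4 × 113000 + 0.2 × 86000 + 0.2 × 166000 + 0.2 × 199000 = 45200 + 17200 + 33200 + 39800 = 135400

Fund B ($135,400)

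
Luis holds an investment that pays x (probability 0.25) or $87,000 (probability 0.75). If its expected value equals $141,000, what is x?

x = $303,000

0.25·x + 0.75·87000 = 141000
0.25·x = 141000 − 65250 = 75750
x = 75750 / 0.25 = 303000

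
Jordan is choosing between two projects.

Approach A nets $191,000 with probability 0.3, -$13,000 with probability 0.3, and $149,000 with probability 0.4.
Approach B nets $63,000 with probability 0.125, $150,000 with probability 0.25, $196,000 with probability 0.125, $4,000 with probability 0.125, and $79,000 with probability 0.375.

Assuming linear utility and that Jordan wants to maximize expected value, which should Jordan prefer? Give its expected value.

Approach A ($113,000)

Approach A = 0.3 × 191000 + 0.3 × (-13000) + 0.4 × 149000 = 57300 − 3900 + 59600 = 113000
Approach B = 0.125 × 63000 + 0.25 × 150000 + 0.125 × 196000 + 0.125 × 4000 + 0.375 × 79000 = 7875 + 37500 + 24500 + 500 + 29625 = 100000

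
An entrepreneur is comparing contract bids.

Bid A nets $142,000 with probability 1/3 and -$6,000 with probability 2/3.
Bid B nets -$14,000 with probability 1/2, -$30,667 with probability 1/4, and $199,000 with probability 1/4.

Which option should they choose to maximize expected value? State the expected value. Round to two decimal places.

Bid A = 1/3 × 142000 + 2/3 × (-6000) = 47333.3333 − 4000 = 43333.3333
Bid B = 1/2 × (-14000) + 1/4 × (-30667) + 1/4 × 199000 = -7000 − 7666.75 + 49750 = 35083.25

Bid A ($43,333.33)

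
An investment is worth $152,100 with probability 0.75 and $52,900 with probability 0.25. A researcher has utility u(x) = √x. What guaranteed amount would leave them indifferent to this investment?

$122,500

E[u] = 0.75·√152100 + 0.25·√52900 = 0.75·390 + 0.25·230 = 350
CE = (350)² = 122500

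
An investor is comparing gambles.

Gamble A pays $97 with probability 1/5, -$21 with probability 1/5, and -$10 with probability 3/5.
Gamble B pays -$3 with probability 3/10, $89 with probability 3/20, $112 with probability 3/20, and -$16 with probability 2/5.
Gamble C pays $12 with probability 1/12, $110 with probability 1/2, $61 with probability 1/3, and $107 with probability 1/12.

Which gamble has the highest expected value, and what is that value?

Gamble A = 1/5 × 97 + 1/5 × (-21) + 3/5 × (-10) = 19.4 − 4.2 − 6 = 9.2
Gamble B = 3/10 × (-3) + 3/20 × 89 + 3/20 × 112 + 2/5 × (-16) = -0.9 + 13.35 + 16.8 − 6.4 = 22.85
Gamble C = 1/12 × 12 + 1/2 × 110 + 1/3 × 61 + 1/12 × 107 = 1 + 55 + 20.3333 + 8.9167 = 85.25

Gamble C ($85.25)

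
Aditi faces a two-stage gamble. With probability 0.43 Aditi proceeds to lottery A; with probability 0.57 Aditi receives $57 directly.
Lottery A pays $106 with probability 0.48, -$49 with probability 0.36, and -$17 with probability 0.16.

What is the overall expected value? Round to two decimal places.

EV(A) = 0.48 × 106 + 0.36 × (-49) + 0.16 × (-17) = 50.88 − 17.64 − 2.72 = 30.52
Branch B: 57 (certain)
Overall = 0.43 × 30.52 + 0.57 × 57 = 13.1236 + 32.49 = 45.6136

$45.61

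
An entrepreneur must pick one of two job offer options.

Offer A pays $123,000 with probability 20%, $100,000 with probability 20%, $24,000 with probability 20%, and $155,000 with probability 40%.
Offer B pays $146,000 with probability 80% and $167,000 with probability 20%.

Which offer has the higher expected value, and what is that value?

Offer B ($150,200)

Offer A = 0.2 × 123000 + 0.2 × 100000 + 0.2 × 24000 + 0.4 × 155000 = 24600 + 20000 + 4800 + 62000 = 111400
Offer B = 0.8 × 146000 + 0.2 × 167000 = 116800 + 33400 = 150200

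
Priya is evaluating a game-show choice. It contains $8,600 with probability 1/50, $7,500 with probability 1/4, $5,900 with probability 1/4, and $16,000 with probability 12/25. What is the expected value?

EV = 1/50 × 8600 + 1/4 × 7500 + 1/4 × 5900 + 12/25 × 16000 = 172 + 1875 + 1475 + 7680 = 11202

$11,202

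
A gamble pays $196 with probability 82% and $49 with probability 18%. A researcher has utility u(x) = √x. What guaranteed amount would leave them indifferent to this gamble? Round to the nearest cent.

E[u] = 0.82·√196 + 0.18·√49 = 0.82·14 + 0.18·7 = 12.74
CE = (12.74)² = 162.3076

$162.31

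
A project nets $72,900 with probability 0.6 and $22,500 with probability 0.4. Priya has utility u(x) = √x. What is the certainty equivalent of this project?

$49,284

E[u] = 0.6·√72900 + 0.4·√22500 = 0.6·270 + 0.4·150 = 222
CE = (222)² = 49284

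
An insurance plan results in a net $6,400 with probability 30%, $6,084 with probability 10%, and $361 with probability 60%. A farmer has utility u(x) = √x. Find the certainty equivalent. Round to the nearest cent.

E[u] = 0.3·√6400 + 0.1·√6084 + 0.6·√361 = 0.3·80 + 0.1·78 + 0.6·19 = 43.2
CE = (43.2)² = 1866.24

$1,866.24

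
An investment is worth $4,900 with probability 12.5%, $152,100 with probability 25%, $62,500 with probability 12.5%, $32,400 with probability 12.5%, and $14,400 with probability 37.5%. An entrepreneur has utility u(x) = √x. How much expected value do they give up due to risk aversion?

E[u] = 0.125·√4900 + 0.25·√152100 + 0.125·√62500 + 0.125·√32400 + 0.375·√14400 = 0.125·70 + 0.25·390 + 0.125·250 + 0.125·180 + 0.375·120 = 205
CE = (205)² = 42025
Risk premium = EV − CE = 55900 − 42025 = 13875

$13,875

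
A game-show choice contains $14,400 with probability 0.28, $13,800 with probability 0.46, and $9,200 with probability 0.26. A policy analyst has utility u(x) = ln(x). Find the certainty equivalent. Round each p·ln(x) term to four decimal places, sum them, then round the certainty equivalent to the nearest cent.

$12,567.88

E[u] = 0.28·ln(14400) + 0.46·ln(13800) + 0.26·ln(9200) = 2.6810 + 4.3849 + 2.3730 = 9.4389
CE = e^9.4389 ≈ 12567.88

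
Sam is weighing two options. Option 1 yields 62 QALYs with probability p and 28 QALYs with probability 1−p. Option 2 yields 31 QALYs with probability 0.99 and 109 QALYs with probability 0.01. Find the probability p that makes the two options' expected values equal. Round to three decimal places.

EV(Option 2) = 0.99 × 31 + 0.01 × 109 = 30.69 + 1.09 = 31.78
p·62 + (1−p)·28 = 31.78
34p + 28 = 31.78
p = (31.78 − 28) / 34

p = 0.111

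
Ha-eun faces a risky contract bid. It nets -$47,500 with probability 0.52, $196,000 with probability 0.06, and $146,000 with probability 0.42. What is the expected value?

EV = 0.52 × (-47500) + 0.06 × 196000 + 0.42 × 146000 = -24700 + 11760 + 61320 = 48380

$48,380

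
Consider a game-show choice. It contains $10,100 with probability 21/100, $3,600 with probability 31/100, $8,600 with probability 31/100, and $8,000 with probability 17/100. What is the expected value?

$7,263

EV = 21/100 × 10100 + 31/100 × 3600 + 31/100 × 8600 + 17/100 × 8000 = 2121 + 1116 + 2666 + 1360 = 7263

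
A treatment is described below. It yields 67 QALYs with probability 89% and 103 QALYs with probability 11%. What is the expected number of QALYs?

70.96 QALYs

EV = 0.89 × 67 + 0.11 × 103 = 59.63 + 11.33 = 70.96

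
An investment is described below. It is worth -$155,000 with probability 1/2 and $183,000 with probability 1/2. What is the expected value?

EV = 1/2 × (-155000) + 1/2 × 183000 = -77500 + 91500 = 14000

$14,000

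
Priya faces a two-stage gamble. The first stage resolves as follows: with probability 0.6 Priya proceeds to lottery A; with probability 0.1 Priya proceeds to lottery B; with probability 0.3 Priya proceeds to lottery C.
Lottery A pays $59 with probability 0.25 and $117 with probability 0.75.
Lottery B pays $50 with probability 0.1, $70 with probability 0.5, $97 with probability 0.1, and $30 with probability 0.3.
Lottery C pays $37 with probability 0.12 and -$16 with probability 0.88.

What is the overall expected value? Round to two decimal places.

EV(A) = 0.25 × 59 + 0.75 × 117 = 14.75 + 87.75 = 102.5
EV(B) = 0.1 × 50 + 0.5 × 70 + 0.1 × 97 + 0.3 × 30 = 5 + 35 + 9.7 + 9 = 58.7
EV(C) = 0.12 × 37 + 0.88 × (-16) = 4.44 − 14.08 = -9.64
Overall = 0.6 × 102.5 + 0.1 × 58.7 + 0.3 × (-9.64) = 61.5 + 5.87 − 2.892 = 64.478

$64.48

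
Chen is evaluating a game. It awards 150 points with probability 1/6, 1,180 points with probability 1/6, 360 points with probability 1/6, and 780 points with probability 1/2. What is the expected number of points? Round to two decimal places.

EV = 1/6 × 150 + 1/6 × 1180 + 1/6 × 360 + 1/2 × 780 = 25 + 196.6667 + 60 + 390 = 671.6667

671.67 points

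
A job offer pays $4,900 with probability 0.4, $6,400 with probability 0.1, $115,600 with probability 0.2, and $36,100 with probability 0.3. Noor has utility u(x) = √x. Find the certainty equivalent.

E[u] = 0.4·√4900 + 0.1·√6400 + 0.2·√115600 + 0.3·√36100 = 0.4·70 + 0.1·80 + 0.2·340 + 0.3·190 = 161
CE = (161)² = 25921

$25,921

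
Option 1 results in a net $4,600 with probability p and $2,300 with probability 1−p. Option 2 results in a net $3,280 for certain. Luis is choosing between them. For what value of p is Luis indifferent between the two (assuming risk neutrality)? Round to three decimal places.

p = 0.426

p·4600 + (1−p)·2300 = 3280
2300p + 2300 = 3280
p = (3280 − 2300) / 2300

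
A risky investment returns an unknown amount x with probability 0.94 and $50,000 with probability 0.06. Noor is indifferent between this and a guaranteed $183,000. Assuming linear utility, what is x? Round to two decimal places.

0.94·x + 0.06·50000 = 183000
0.94·x = 183000 − 3000 = 180000
x = 180000 / 0.94 = 191489.3617

x = $191,489.36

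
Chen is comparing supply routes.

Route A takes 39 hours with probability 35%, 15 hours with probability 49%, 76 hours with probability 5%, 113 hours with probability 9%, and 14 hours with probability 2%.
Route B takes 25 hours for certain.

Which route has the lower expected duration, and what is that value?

Route A = 0.35 × 39 + 0.49 × 15 + 0.05 × 76 + 0.09 × 113 + 0.02 × 14 = 13.65 + 7.35 + 3.8 + 10.17 + 0.28 = 35.25
Route B: 25 (certain)

Route B (25 hours)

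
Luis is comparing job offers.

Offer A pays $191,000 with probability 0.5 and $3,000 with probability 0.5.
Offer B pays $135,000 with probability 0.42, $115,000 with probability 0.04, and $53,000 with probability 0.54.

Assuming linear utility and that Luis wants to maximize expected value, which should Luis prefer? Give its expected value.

Offer A ($97,000)

Offer A = 0.5 × 191000 + 0.5 × 3000 = 95500 + 1500 = 97000
Offer B = 0.42 × 135000 + 0.04 × 115000 + 0.54 × 53000 = 56700 + 4600 + 28620 = 89920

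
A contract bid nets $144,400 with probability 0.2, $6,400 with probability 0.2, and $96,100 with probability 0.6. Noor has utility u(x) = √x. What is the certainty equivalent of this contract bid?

E[u] = 0.2·√144400 + 0.2·√6400 + 0.6·√96100 = 0.2·380 + 0.2·80 + 0.6·310 = 278
CE = (278)² = 77284

$77,284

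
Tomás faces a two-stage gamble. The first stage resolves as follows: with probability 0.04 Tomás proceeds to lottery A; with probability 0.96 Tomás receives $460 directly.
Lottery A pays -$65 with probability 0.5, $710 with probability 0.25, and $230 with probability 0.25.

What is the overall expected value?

EV(A) = 0.5 × (-65) + 0.25 × 710 + 0.25 × 230 = -32.5 + 177.5 + 57.5 = 202.5
Branch B: 460 (certain)
Overall = 0.04 × 202.5 + 0.96 × 460 = 8.1 + 441.6 = 449.7

$449.70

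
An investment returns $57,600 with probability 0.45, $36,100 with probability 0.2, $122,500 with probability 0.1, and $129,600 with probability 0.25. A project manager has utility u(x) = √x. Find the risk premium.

$4,349

E[u] = 0.45·√57600 + 0.2·√36100 + 0.1·√122500 + 0.25·√129600 = 0.45·240 + 0.2·190 + 0.1·350 + 0.25·360 = 271
CE = (271)² = 73441
Risk premium = EV − CE = 77790 − 73441 = 4349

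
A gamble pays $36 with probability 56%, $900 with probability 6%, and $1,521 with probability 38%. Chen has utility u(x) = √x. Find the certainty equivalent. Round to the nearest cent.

E[u] = 0.56·√36 + 0.06·√900 + 0.38·√1521 = 0.56·6 + 0.06·30 + 0.38·39 = 19.98
CE = (19.98)² = 399.2004

$399.20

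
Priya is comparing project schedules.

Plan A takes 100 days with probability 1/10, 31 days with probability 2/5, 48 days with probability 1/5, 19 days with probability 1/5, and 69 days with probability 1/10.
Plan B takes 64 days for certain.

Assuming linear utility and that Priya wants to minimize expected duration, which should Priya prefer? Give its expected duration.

Plan A = 1/10 × 100 + 2/5 × 31 + 1/5 × 48 + 1/5 × 19 + 1/10 × 69 = 10 + 12.4 + 9.6 + 3.8 + 6.9 = 42.7
Plan B: 64 (certain)

Plan A (42.7 days)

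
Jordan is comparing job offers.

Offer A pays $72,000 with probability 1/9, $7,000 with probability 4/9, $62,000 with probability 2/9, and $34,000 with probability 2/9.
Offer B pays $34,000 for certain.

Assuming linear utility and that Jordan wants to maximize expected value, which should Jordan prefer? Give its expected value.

Offer B ($34,000)

Offer A = 1/9 × 72000 + 4/9 × 7000 + 2/9 × 62000 + 2/9 × 34000 = 8000 + 3111.1111 + 13777.7778 + 7555.5556 = 32444.4444
Offer B: 34000 (certain)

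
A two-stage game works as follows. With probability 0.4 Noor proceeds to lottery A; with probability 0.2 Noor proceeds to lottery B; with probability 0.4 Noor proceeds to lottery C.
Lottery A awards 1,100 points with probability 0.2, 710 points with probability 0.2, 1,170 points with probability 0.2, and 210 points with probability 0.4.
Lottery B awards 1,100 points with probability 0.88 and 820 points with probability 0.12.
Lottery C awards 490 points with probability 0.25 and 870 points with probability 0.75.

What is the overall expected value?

795.28 points

EV(A) = 0.2 × 1100 + 0.2 × 710 + 0.2 × 1170 + 0.4 × 210 = 220 + 142 + 234 + 84 = 680
EV(B) = 0.88 × 1100 + 0.12 × 820 = 968 + 98.4 = 1066.4
EV(C) = 0.25 × 490 + 0.75 × 870 = 122.5 + 652.5 = 775
Overall = 0.4 × 680 + 0.2 × 1066.4 + 0.4 × 775 = 272 + 213.28 + 310 = 795.28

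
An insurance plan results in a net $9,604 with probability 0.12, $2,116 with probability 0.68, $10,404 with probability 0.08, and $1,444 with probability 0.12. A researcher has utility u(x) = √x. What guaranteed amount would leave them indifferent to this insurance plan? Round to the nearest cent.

$3,109.18

E[u] = 0.12·√9604 + 0.68·√2116 + 0.08·√10404 + 0.12·√1444 = 0.12·98 + 0.68·46 + 0.08·102 + 0.12·38 = 55.76
CE = (55.76)² = 3109.1776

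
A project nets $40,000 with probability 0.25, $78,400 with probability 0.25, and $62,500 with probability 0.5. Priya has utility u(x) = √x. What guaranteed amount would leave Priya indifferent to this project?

E[u] = 0.25·√40000 + 0.25·√78400 + 0.5·√62500 = 0.25·200 + 0.25·280 + 0.5·250 = 245
CE = (245)² = 60025

$60,025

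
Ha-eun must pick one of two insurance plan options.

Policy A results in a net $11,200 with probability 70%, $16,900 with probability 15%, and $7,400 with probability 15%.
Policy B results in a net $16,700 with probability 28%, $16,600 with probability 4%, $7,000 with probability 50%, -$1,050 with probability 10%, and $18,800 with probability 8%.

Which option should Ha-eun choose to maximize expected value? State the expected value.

Policy A ($11,485)

Policy A = 0.7 × 11200 + 0.15 × 16900 + 0.15 × 7400 = 7840 + 2535 + 1110 = 11485
Policy B = 0.28 × 16700 + 0.04 × 16600 + 0.5 × 7000 + 0.1 × (-1050) + 0.08 × 18800 = 4676 + 664 + 3500 − 105 + 1504 = 10239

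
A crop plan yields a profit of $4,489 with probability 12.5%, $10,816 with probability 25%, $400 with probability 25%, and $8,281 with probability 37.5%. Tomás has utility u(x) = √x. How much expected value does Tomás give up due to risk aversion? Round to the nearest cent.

$1,068.25

E[u] = 0.125·√4489 + 0.25·√10816 + 0.25·√400 + 0.375·√8281 = 0.125·67 + 0.25·104 + 0.25·20 + 0.375·91 = 73.5
CE = (73.5)² = 5402.25
Risk premium = EV − CE = 6470.5 − 5402.25 = 1068.25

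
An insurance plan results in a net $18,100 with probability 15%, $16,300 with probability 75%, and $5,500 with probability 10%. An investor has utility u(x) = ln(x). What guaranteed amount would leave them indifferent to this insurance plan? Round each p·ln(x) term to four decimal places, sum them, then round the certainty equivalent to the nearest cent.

$14,855.12

E[u] = 0.15·ln(18100) + 0.75·ln(16300) + 0.1·ln(5500) = 1.4706 + 7.2742 + 0.8613 = 9.6061
CE = e^9.6061 ≈ 14855.12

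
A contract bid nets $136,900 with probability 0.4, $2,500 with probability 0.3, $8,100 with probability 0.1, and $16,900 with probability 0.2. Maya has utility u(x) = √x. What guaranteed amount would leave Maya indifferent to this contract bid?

$39,204

E[u] = 0.4·√136900 + 0.3·√2500 + 0.1·√8100 + 0.2·√16900 = 0.4·370 + 0.3·50 + 0.1·90 + 0.2·130 = 198
CE = (198)² = 39204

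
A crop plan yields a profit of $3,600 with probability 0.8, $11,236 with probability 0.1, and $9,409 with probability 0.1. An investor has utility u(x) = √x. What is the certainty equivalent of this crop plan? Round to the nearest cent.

$4,664.89

E[u] = 0.8·√3600 + 0.1·√11236 + 0.1·√9409 = 0.8·60 + 0.1·106 + 0.1·97 = 68.3
CE = (68.3)² = 4664.89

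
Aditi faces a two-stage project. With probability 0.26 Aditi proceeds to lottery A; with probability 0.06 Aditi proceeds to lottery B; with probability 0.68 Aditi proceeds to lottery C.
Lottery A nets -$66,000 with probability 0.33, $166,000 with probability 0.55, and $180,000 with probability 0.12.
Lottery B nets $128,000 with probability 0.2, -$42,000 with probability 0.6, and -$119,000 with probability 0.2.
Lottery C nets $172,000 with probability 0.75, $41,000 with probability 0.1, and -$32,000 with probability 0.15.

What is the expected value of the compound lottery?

$109,531.20

EV(A) = 0.33 × (-66000) + 0.55 × 166000 + 0.12 × 180000 = -21780 + 91300 + 21600 = 91120
EV(B) = 0.2 × 128000 + 0.6 × (-42000) + 0.2 × (-119000) = 25600 − 25200 − 23800 = -23400
EV(C) = 0.75 × 172000 + 0.1 × 41000 + 0.15 × (-32000) = 129000 + 4100 − 4800 = 128300
Overall = 0.26 × 91120 + 0.06 × (-23400) + 0.68 × 128300 = 23691.2 − 1404 + 87244 = 109531.2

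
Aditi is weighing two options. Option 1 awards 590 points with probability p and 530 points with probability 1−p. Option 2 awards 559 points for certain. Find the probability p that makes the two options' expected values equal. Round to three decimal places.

p = 0.483

p·590 + (1−p)·530 = 559
60p + 530 = 559
p = (559 − 530) / 60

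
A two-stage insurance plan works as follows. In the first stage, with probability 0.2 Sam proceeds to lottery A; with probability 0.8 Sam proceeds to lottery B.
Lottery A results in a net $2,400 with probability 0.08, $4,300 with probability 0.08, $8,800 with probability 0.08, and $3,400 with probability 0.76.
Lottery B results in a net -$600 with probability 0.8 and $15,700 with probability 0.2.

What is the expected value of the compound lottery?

$2,892.80

EV(A) = 0.08 × 2400 + 0.08 × 4300 + 0.08 × 8800 + 0.76 × 3400 = 192 + 344 + 704 + 2584 = 3824
EV(B) = 0.8 × (-600) + 0.2 × 15700 = -480 + 3140 = 2660
Overall = 0.2 × 3824 + 0.8 × 2660 = 764.8 + 2128 = 2892.8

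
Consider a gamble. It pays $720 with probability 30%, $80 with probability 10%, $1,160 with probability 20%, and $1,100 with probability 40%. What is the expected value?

EV = 0.3 × 720 + 0.1 × 80 + 0.2 × 1160 + 0.4 × 1100 = 216 + 8 + 232 + 440 = 896

$896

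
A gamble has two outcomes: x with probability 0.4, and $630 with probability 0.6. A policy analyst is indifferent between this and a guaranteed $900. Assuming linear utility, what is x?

x = $1,305

0.4·x + 0.6·630 = 900
0.4·x = 900 − 378 = 522
x = 522 / 0.4 = 1305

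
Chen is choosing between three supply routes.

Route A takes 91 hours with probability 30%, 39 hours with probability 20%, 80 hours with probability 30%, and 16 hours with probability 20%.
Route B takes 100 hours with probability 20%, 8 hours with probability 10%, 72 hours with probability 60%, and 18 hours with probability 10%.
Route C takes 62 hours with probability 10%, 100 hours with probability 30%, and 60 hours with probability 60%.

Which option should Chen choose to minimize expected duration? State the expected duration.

Route A = 0.3 × 91 + 0.2 × 39 + 0.3 × 80 + 0.2 × 16 = 27.3 + 7.8 + 24 + 3.2 = 62.3
Route B = 0.2 × 100 + 0.1 × 8 + 0.6 × 72 + 0.1 × 18 = 20 + 0.8 + 43.2 + 1.8 = 65.8
Route C = 0.1 × 62 + 0.3 × 100 + 0.6 × 60 = 6.2 + 30 + 36 = 72.2

Route A (62.3 hours)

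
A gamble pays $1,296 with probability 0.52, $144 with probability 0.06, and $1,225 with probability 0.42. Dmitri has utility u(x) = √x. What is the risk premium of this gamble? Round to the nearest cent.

$31.52

E[u] = 0.52·√1296 + 0.06·√144 + 0.42·√1225 = 0.52·36 + 0.06·12 + 0.42·35 = 34.14
CE = (34.14)² = 1165.5396
Risk premium = EV − CE = 1197.06 − 1165.5396 = 31.5204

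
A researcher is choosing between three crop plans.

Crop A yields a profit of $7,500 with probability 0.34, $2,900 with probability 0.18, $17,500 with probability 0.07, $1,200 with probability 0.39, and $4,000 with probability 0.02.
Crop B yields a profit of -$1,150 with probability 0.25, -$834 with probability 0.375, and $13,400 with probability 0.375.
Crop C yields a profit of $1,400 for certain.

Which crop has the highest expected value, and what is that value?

Crop A ($4,845)

Crop A = 0.34 × 7500 + 0.18 × 2900 + 0.07 × 17500 + 0.39 × 1200 + 0.02 × 4000 = 2550 + 522 + 1225 + 468 + 80 = 4845
Crop B = 0.25 × (-1150) + 0.375 × (-834) + 0.375 × 13400 = -287.5 − 312.75 + 5025 = 4424.75
Crop C: 1400 (certain)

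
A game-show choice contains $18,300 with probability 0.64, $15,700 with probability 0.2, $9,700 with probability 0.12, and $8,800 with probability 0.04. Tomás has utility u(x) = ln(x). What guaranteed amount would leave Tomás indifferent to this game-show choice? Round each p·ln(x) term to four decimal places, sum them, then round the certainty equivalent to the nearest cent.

$15,972.12

E[u] = 0.64·ln(18300) + 0.2·ln(15700) + 0.12·ln(9700) + 0.04·ln(8800) = 6.2814 + 1.9323 + 1.1016 + 0.3633 = 9.6786
CE = e^9.6786 ≈ 15972.12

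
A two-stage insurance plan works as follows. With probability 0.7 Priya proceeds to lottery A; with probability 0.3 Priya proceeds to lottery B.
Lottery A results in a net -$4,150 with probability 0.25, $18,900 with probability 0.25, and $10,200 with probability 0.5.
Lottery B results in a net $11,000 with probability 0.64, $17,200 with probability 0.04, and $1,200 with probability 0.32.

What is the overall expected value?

$8,584.85

EV(A) = 0.25 × (-4150) + 0.25 × 18900 + 0.5 × 10200 = -1037.5 + 4725 + 5100 = 8787.5
EV(B) = 0.64 × 11000 + 0.04 × 17200 + 0.32 × 1200 = 7040 + 688 + 384 = 8112
Overall = 0.7 × 8787.5 + 0.3 × 8112 = 6151.25 + 2433.6 = 8584.85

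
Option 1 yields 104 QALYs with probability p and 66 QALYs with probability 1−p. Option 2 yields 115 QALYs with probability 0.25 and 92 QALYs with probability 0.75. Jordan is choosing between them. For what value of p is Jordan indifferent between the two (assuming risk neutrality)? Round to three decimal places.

p = 0.836

EV(Option 2) = 0.25 × 115 + 0.75 × 92 = 28.75 + 69 = 97.75
p·104 + (1−p)·66 = 97.75
38p + 66 = 97.75
p = (97.75 − 66) / 38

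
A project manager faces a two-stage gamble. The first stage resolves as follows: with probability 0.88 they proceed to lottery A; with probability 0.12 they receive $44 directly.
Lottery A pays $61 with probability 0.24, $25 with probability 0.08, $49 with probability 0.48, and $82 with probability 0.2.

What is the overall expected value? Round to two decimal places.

$55.05

EV(A) = 0.24 × 61 + 0.08 × 25 + 0.48 × 49 + 0.2 × 82 = 14.64 + 2 + 23.52 + 16.4 = 56.56
Branch B: 44 (certain)
Overall = 0.88 × 56.56 + 0.12 × 44 = 49.7728 + 5.28 = 55.0528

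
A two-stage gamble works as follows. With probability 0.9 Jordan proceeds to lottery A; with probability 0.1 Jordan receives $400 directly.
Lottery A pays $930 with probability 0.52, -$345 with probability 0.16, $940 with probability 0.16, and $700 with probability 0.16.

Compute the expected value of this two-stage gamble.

EV(A) = 0.52 × 930 + 0.16 × (-345) + 0.16 × 940 + 0.16 × 700 = 483.6 − 55.2 + 150.4 + 112 = 690.8
Branch B: 400 (certain)
Overall = 0.9 × 690.8 + 0.1 × 400 = 621.72 + 40 = 661.72

$661.72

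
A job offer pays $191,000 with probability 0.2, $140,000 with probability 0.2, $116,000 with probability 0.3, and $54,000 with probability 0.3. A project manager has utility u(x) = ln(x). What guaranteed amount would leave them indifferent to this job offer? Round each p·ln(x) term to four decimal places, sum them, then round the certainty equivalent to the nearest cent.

$105,799.39

E[u] = 0.2·ln(191000) + 0.2·ln(140000) + 0.3·ln(116000) + 0.3·ln(54000) = 2.4320 + 2.3699 + 3.4984 + 3.2690 = 11.5693
CE = e^11.5693 ≈ 105799.39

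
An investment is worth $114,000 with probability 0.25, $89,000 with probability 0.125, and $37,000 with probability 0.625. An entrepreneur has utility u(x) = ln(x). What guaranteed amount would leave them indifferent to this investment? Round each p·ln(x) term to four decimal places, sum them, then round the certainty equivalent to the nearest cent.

$54,704.43

E[u] = 0.25·ln(114000) + 0.125·ln(89000) + 0.625·ln(37000) = 2.9110 + 1.4245 + 6.5742 = 10.9097
CE = e^10.9097 ≈ 54704.43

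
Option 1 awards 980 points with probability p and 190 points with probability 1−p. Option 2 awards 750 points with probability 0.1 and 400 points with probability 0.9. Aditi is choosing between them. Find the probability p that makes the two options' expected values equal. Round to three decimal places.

EV(Option 2) = 0.1 × 750 + 0.9 × 400 = 75 + 360 = 435
p·980 + (1−p)·190 = 435
790p + 190 = 435
p = (435 − 190) / 790

p = 0.310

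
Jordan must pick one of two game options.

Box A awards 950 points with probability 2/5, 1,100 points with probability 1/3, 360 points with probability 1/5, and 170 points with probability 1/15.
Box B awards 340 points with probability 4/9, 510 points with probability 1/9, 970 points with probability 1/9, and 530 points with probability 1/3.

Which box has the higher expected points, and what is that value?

Box A (830 points)

Box A = 2/5 × 950 + 1/3 × 1100 + 1/5 × 360 + 1/15 × 170 = 380 + 366.6667 + 72 + 11.3333 = 830
Box B = 4/9 × 340 + 1/9 × 510 + 1/9 × 970 + 1/3 × 530 = 151.1111 + 56.6667 + 107.7778 + 176.6667 = 492.2222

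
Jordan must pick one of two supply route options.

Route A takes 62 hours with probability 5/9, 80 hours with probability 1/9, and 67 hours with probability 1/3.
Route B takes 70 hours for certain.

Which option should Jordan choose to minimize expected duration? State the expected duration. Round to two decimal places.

Route A = 5/9 × 62 + 1/9 × 80 + 1/3 × 67 = 34.4444 + 8.8889 + 22.3333 = 65.6667
Route B: 70 (certain)

Route A (65.67 hours)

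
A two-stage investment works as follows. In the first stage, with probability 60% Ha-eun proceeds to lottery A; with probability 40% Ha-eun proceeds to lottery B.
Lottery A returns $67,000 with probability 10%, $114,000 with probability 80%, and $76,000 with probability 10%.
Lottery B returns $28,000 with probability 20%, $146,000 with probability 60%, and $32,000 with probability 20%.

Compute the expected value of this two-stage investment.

$103,140

EV(A) = 0.1 × 67000 + 0.8 × 114000 + 0.1 × 76000 = 6700 + 91200 + 7600 = 105500
EV(B) = 0.2 × 28000 + 0.6 × 146000 + 0.2 × 32000 = 5600 + 87600 + 6400 = 99600
Overall = 0.6 × 105500 + 0.4 × 99600 = 63300 + 39840 = 103140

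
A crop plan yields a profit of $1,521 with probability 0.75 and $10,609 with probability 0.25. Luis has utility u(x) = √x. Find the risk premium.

E[u] = 0.75·√1521 + 0.25·√10609 = 0.75·39 + 0.25·103 = 55
CE = (55)² = 3025
Risk premium = EV − CE = 3793 − 3025 = 768

$768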